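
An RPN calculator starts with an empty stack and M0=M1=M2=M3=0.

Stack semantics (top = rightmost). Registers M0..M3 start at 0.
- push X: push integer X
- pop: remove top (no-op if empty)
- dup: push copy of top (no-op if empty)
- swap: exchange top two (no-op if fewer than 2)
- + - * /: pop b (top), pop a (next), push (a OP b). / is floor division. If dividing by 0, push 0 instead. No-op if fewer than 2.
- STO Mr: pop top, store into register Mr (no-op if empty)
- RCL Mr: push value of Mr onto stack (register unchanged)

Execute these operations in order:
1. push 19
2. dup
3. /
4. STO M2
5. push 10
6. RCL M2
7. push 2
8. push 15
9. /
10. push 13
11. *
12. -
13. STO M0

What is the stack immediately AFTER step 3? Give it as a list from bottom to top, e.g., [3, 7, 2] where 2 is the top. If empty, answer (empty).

After op 1 (push 19): stack=[19] mem=[0,0,0,0]
After op 2 (dup): stack=[19,19] mem=[0,0,0,0]
After op 3 (/): stack=[1] mem=[0,0,0,0]

[1]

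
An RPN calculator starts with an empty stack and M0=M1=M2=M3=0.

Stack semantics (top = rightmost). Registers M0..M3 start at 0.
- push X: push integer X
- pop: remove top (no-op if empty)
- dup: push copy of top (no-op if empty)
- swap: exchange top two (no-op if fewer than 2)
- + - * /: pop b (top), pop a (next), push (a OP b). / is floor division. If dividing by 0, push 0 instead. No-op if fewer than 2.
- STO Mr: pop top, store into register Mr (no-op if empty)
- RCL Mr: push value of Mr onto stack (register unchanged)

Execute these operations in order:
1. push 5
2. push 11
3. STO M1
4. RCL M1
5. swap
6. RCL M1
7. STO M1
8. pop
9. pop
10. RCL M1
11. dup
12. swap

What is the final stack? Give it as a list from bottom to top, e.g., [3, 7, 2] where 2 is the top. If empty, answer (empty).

After op 1 (push 5): stack=[5] mem=[0,0,0,0]
After op 2 (push 11): stack=[5,11] mem=[0,0,0,0]
After op 3 (STO M1): stack=[5] mem=[0,11,0,0]
After op 4 (RCL M1): stack=[5,11] mem=[0,11,0,0]
After op 5 (swap): stack=[11,5] mem=[0,11,0,0]
After op 6 (RCL M1): stack=[11,5,11] mem=[0,11,0,0]
After op 7 (STO M1): stack=[11,5] mem=[0,11,0,0]
After op 8 (pop): stack=[11] mem=[0,11,0,0]
After op 9 (pop): stack=[empty] mem=[0,11,0,0]
After op 10 (RCL M1): stack=[11] mem=[0,11,0,0]
After op 11 (dup): stack=[11,11] mem=[0,11,0,0]
After op 12 (swap): stack=[11,11] mem=[0,11,0,0]

Answer: [11, 11]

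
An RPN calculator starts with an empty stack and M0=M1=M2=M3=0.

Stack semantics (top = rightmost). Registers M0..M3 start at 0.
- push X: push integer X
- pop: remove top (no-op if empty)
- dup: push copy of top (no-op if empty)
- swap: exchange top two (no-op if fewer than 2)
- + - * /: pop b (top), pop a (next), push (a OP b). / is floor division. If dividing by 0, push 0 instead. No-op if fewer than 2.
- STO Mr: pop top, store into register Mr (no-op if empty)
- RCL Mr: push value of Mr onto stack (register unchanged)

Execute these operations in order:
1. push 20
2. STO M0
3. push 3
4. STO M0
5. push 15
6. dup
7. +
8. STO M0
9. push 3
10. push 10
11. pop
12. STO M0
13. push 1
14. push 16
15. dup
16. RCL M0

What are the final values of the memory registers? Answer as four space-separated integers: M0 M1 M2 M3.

After op 1 (push 20): stack=[20] mem=[0,0,0,0]
After op 2 (STO M0): stack=[empty] mem=[20,0,0,0]
After op 3 (push 3): stack=[3] mem=[20,0,0,0]
After op 4 (STO M0): stack=[empty] mem=[3,0,0,0]
After op 5 (push 15): stack=[15] mem=[3,0,0,0]
After op 6 (dup): stack=[15,15] mem=[3,0,0,0]
After op 7 (+): stack=[30] mem=[3,0,0,0]
After op 8 (STO M0): stack=[empty] mem=[30,0,0,0]
After op 9 (push 3): stack=[3] mem=[30,0,0,0]
After op 10 (push 10): stack=[3,10] mem=[30,0,0,0]
After op 11 (pop): stack=[3] mem=[30,0,0,0]
After op 12 (STO M0): stack=[empty] mem=[3,0,0,0]
After op 13 (push 1): stack=[1] mem=[3,0,0,0]
After op 14 (push 16): stack=[1,16] mem=[3,0,0,0]
After op 15 (dup): stack=[1,16,16] mem=[3,0,0,0]
After op 16 (RCL M0): stack=[1,16,16,3] mem=[3,0,0,0]

Answer: 3 0 0 0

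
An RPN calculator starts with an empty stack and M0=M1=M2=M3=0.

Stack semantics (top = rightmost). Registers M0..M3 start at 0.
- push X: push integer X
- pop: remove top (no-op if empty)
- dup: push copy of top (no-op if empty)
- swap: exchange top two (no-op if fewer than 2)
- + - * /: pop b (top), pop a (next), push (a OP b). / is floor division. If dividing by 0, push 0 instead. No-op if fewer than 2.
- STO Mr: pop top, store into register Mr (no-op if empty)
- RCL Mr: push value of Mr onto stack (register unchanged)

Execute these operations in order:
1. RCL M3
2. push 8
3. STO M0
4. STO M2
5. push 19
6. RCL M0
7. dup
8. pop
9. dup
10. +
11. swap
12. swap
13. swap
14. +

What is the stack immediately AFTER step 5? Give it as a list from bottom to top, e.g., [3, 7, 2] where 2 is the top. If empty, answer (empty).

After op 1 (RCL M3): stack=[0] mem=[0,0,0,0]
After op 2 (push 8): stack=[0,8] mem=[0,0,0,0]
After op 3 (STO M0): stack=[0] mem=[8,0,0,0]
After op 4 (STO M2): stack=[empty] mem=[8,0,0,0]
After op 5 (push 19): stack=[19] mem=[8,0,0,0]

[19]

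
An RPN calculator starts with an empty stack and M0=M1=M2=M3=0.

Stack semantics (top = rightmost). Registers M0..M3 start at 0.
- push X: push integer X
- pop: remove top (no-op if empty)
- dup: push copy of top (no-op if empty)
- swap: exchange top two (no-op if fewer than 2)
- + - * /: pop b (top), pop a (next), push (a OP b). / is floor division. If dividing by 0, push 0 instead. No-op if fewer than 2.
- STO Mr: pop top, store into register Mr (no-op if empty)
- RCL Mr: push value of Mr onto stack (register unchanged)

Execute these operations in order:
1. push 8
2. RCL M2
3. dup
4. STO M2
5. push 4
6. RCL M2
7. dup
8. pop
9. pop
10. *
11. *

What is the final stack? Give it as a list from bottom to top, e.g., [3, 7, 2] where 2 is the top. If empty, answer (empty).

Answer: [0]

Derivation:
After op 1 (push 8): stack=[8] mem=[0,0,0,0]
After op 2 (RCL M2): stack=[8,0] mem=[0,0,0,0]
After op 3 (dup): stack=[8,0,0] mem=[0,0,0,0]
After op 4 (STO M2): stack=[8,0] mem=[0,0,0,0]
After op 5 (push 4): stack=[8,0,4] mem=[0,0,0,0]
After op 6 (RCL M2): stack=[8,0,4,0] mem=[0,0,0,0]
After op 7 (dup): stack=[8,0,4,0,0] mem=[0,0,0,0]
After op 8 (pop): stack=[8,0,4,0] mem=[0,0,0,0]
After op 9 (pop): stack=[8,0,4] mem=[0,0,0,0]
After op 10 (*): stack=[8,0] mem=[0,0,0,0]
After op 11 (*): stack=[0] mem=[0,0,0,0]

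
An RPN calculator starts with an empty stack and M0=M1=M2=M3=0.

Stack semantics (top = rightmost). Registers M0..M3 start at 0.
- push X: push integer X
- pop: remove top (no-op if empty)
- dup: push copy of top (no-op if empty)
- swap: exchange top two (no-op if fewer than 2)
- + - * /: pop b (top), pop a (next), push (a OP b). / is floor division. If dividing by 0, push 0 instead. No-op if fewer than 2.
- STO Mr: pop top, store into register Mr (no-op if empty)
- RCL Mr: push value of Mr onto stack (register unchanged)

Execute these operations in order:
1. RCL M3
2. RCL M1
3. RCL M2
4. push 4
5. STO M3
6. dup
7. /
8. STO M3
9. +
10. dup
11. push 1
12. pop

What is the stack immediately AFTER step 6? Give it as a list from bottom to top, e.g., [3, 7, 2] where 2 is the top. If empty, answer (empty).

After op 1 (RCL M3): stack=[0] mem=[0,0,0,0]
After op 2 (RCL M1): stack=[0,0] mem=[0,0,0,0]
After op 3 (RCL M2): stack=[0,0,0] mem=[0,0,0,0]
After op 4 (push 4): stack=[0,0,0,4] mem=[0,0,0,0]
After op 5 (STO M3): stack=[0,0,0] mem=[0,0,0,4]
After op 6 (dup): stack=[0,0,0,0] mem=[0,0,0,4]

[0, 0, 0, 0]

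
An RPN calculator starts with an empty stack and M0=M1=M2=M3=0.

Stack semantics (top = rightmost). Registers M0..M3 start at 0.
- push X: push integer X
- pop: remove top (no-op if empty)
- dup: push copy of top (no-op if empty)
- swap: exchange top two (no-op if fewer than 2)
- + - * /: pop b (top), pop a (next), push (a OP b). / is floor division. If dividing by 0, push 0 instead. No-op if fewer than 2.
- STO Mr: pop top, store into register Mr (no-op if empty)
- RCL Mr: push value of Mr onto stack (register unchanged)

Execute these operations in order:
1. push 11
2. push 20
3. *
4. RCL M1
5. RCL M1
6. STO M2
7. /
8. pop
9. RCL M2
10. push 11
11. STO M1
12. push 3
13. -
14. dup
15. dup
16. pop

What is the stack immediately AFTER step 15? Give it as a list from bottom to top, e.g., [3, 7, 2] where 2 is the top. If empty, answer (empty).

After op 1 (push 11): stack=[11] mem=[0,0,0,0]
After op 2 (push 20): stack=[11,20] mem=[0,0,0,0]
After op 3 (*): stack=[220] mem=[0,0,0,0]
After op 4 (RCL M1): stack=[220,0] mem=[0,0,0,0]
After op 5 (RCL M1): stack=[220,0,0] mem=[0,0,0,0]
After op 6 (STO M2): stack=[220,0] mem=[0,0,0,0]
After op 7 (/): stack=[0] mem=[0,0,0,0]
After op 8 (pop): stack=[empty] mem=[0,0,0,0]
After op 9 (RCL M2): stack=[0] mem=[0,0,0,0]
After op 10 (push 11): stack=[0,11] mem=[0,0,0,0]
After op 11 (STO M1): stack=[0] mem=[0,11,0,0]
After op 12 (push 3): stack=[0,3] mem=[0,11,0,0]
After op 13 (-): stack=[-3] mem=[0,11,0,0]
After op 14 (dup): stack=[-3,-3] mem=[0,11,0,0]
After op 15 (dup): stack=[-3,-3,-3] mem=[0,11,0,0]

[-3, -3, -3]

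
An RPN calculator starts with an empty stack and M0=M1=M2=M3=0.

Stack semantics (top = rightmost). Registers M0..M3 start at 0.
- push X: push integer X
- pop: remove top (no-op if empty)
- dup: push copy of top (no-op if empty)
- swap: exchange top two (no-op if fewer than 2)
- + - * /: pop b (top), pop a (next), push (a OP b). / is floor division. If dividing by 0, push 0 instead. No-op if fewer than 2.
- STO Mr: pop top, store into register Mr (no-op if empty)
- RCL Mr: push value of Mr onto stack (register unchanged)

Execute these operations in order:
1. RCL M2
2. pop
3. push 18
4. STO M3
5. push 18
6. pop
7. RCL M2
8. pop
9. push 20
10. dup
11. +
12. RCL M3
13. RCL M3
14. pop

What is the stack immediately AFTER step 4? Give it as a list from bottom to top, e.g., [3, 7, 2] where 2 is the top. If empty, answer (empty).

After op 1 (RCL M2): stack=[0] mem=[0,0,0,0]
After op 2 (pop): stack=[empty] mem=[0,0,0,0]
After op 3 (push 18): stack=[18] mem=[0,0,0,0]
After op 4 (STO M3): stack=[empty] mem=[0,0,0,18]

(empty)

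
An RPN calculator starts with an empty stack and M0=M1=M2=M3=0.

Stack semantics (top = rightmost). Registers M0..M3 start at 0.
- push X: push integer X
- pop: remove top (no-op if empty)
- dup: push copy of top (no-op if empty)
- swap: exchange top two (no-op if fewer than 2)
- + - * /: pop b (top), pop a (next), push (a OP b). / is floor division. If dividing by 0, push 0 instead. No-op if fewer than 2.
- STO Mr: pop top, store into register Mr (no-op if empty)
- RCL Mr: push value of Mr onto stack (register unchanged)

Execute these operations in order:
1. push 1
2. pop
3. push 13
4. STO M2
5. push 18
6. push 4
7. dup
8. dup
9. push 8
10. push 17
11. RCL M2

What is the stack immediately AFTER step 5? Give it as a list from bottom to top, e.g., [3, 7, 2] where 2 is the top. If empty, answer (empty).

After op 1 (push 1): stack=[1] mem=[0,0,0,0]
After op 2 (pop): stack=[empty] mem=[0,0,0,0]
After op 3 (push 13): stack=[13] mem=[0,0,0,0]
After op 4 (STO M2): stack=[empty] mem=[0,0,13,0]
After op 5 (push 18): stack=[18] mem=[0,0,13,0]

[18]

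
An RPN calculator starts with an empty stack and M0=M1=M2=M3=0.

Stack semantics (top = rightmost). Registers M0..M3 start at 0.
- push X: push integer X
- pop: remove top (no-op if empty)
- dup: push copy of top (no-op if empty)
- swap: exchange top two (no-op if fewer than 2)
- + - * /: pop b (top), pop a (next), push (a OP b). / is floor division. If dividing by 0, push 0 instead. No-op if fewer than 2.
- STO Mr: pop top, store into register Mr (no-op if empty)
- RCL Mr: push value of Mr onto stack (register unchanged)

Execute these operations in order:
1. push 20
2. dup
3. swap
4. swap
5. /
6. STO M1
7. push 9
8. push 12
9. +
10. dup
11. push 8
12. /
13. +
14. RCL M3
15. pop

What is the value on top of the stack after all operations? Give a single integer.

Answer: 23

Derivation:
After op 1 (push 20): stack=[20] mem=[0,0,0,0]
After op 2 (dup): stack=[20,20] mem=[0,0,0,0]
After op 3 (swap): stack=[20,20] mem=[0,0,0,0]
After op 4 (swap): stack=[20,20] mem=[0,0,0,0]
After op 5 (/): stack=[1] mem=[0,0,0,0]
After op 6 (STO M1): stack=[empty] mem=[0,1,0,0]
After op 7 (push 9): stack=[9] mem=[0,1,0,0]
After op 8 (push 12): stack=[9,12] mem=[0,1,0,0]
After op 9 (+): stack=[21] mem=[0,1,0,0]
After op 10 (dup): stack=[21,21] mem=[0,1,0,0]
After op 11 (push 8): stack=[21,21,8] mem=[0,1,0,0]
After op 12 (/): stack=[21,2] mem=[0,1,0,0]
After op 13 (+): stack=[23] mem=[0,1,0,0]
After op 14 (RCL M3): stack=[23,0] mem=[0,1,0,0]
After op 15 (pop): stack=[23] mem=[0,1,0,0]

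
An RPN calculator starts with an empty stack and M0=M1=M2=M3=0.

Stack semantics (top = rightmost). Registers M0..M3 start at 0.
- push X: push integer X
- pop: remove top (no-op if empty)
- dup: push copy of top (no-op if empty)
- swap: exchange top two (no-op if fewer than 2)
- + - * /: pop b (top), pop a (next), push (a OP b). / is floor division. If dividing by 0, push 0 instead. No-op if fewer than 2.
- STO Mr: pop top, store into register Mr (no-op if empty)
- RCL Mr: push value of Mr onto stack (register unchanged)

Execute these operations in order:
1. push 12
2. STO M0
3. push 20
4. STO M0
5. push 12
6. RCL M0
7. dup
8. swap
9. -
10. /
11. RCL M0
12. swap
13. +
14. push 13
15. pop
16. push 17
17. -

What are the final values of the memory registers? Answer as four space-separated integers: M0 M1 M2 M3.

After op 1 (push 12): stack=[12] mem=[0,0,0,0]
After op 2 (STO M0): stack=[empty] mem=[12,0,0,0]
After op 3 (push 20): stack=[20] mem=[12,0,0,0]
After op 4 (STO M0): stack=[empty] mem=[20,0,0,0]
After op 5 (push 12): stack=[12] mem=[20,0,0,0]
After op 6 (RCL M0): stack=[12,20] mem=[20,0,0,0]
After op 7 (dup): stack=[12,20,20] mem=[20,0,0,0]
After op 8 (swap): stack=[12,20,20] mem=[20,0,0,0]
After op 9 (-): stack=[12,0] mem=[20,0,0,0]
After op 10 (/): stack=[0] mem=[20,0,0,0]
After op 11 (RCL M0): stack=[0,20] mem=[20,0,0,0]
After op 12 (swap): stack=[20,0] mem=[20,0,0,0]
After op 13 (+): stack=[20] mem=[20,0,0,0]
After op 14 (push 13): stack=[20,13] mem=[20,0,0,0]
After op 15 (pop): stack=[20] mem=[20,0,0,0]
After op 16 (push 17): stack=[20,17] mem=[20,0,0,0]
After op 17 (-): stack=[3] mem=[20,0,0,0]

Answer: 20 0 0 0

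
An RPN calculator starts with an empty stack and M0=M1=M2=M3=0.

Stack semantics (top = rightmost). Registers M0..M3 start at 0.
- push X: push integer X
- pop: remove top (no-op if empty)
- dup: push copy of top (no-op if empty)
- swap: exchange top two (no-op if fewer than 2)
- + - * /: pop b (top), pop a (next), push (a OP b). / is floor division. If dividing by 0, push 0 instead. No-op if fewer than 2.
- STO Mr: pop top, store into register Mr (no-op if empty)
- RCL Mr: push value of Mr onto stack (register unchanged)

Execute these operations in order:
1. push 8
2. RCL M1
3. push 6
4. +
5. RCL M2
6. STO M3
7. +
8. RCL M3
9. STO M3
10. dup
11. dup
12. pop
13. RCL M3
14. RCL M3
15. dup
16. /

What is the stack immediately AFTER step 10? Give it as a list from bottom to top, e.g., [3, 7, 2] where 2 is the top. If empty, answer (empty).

After op 1 (push 8): stack=[8] mem=[0,0,0,0]
After op 2 (RCL M1): stack=[8,0] mem=[0,0,0,0]
After op 3 (push 6): stack=[8,0,6] mem=[0,0,0,0]
After op 4 (+): stack=[8,6] mem=[0,0,0,0]
After op 5 (RCL M2): stack=[8,6,0] mem=[0,0,0,0]
After op 6 (STO M3): stack=[8,6] mem=[0,0,0,0]
After op 7 (+): stack=[14] mem=[0,0,0,0]
After op 8 (RCL M3): stack=[14,0] mem=[0,0,0,0]
After op 9 (STO M3): stack=[14] mem=[0,0,0,0]
After op 10 (dup): stack=[14,14] mem=[0,0,0,0]

[14, 14]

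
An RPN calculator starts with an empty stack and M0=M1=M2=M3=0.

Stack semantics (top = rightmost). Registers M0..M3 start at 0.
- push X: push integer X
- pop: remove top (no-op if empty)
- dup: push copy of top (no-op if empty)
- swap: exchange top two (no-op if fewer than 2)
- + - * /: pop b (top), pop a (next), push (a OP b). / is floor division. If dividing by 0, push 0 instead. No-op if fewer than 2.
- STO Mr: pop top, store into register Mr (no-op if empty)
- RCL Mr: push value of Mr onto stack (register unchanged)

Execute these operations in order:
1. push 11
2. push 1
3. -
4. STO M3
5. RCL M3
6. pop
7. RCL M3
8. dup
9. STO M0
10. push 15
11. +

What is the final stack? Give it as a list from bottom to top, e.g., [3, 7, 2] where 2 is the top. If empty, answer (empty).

After op 1 (push 11): stack=[11] mem=[0,0,0,0]
After op 2 (push 1): stack=[11,1] mem=[0,0,0,0]
After op 3 (-): stack=[10] mem=[0,0,0,0]
After op 4 (STO M3): stack=[empty] mem=[0,0,0,10]
After op 5 (RCL M3): stack=[10] mem=[0,0,0,10]
After op 6 (pop): stack=[empty] mem=[0,0,0,10]
After op 7 (RCL M3): stack=[10] mem=[0,0,0,10]
After op 8 (dup): stack=[10,10] mem=[0,0,0,10]
After op 9 (STO M0): stack=[10] mem=[10,0,0,10]
After op 10 (push 15): stack=[10,15] mem=[10,0,0,10]
After op 11 (+): stack=[25] mem=[10,0,0,10]

Answer: [25]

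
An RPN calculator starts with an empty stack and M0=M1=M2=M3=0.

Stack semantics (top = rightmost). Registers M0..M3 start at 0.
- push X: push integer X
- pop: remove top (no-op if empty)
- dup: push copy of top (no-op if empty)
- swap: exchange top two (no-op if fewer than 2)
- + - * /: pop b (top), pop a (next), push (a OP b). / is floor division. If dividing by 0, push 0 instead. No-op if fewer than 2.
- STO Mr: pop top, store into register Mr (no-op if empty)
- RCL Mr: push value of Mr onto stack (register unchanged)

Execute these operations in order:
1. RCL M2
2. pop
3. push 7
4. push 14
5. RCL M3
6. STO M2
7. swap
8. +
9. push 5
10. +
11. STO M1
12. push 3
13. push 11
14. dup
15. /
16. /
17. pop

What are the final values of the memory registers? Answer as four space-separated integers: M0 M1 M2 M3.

After op 1 (RCL M2): stack=[0] mem=[0,0,0,0]
After op 2 (pop): stack=[empty] mem=[0,0,0,0]
After op 3 (push 7): stack=[7] mem=[0,0,0,0]
After op 4 (push 14): stack=[7,14] mem=[0,0,0,0]
After op 5 (RCL M3): stack=[7,14,0] mem=[0,0,0,0]
After op 6 (STO M2): stack=[7,14] mem=[0,0,0,0]
After op 7 (swap): stack=[14,7] mem=[0,0,0,0]
After op 8 (+): stack=[21] mem=[0,0,0,0]
After op 9 (push 5): stack=[21,5] mem=[0,0,0,0]
After op 10 (+): stack=[26] mem=[0,0,0,0]
After op 11 (STO M1): stack=[empty] mem=[0,26,0,0]
After op 12 (push 3): stack=[3] mem=[0,26,0,0]
After op 13 (push 11): stack=[3,11] mem=[0,26,0,0]
After op 14 (dup): stack=[3,11,11] mem=[0,26,0,0]
After op 15 (/): stack=[3,1] mem=[0,26,0,0]
After op 16 (/): stack=[3] mem=[0,26,0,0]
After op 17 (pop): stack=[empty] mem=[0,26,0,0]

Answer: 0 26 0 0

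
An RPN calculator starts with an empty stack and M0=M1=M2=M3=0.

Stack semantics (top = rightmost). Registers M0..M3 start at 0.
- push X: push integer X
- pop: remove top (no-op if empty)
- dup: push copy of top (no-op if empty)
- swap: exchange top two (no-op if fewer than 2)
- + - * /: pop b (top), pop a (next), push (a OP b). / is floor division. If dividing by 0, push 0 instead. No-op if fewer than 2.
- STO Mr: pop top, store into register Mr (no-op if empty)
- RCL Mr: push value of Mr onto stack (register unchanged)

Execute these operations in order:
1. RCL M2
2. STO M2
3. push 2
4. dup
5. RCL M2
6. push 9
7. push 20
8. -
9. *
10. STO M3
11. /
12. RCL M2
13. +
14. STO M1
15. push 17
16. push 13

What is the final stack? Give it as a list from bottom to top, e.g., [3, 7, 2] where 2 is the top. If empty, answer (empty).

Answer: [17, 13]

Derivation:
After op 1 (RCL M2): stack=[0] mem=[0,0,0,0]
After op 2 (STO M2): stack=[empty] mem=[0,0,0,0]
After op 3 (push 2): stack=[2] mem=[0,0,0,0]
After op 4 (dup): stack=[2,2] mem=[0,0,0,0]
After op 5 (RCL M2): stack=[2,2,0] mem=[0,0,0,0]
After op 6 (push 9): stack=[2,2,0,9] mem=[0,0,0,0]
After op 7 (push 20): stack=[2,2,0,9,20] mem=[0,0,0,0]
After op 8 (-): stack=[2,2,0,-11] mem=[0,0,0,0]
After op 9 (*): stack=[2,2,0] mem=[0,0,0,0]
After op 10 (STO M3): stack=[2,2] mem=[0,0,0,0]
After op 11 (/): stack=[1] mem=[0,0,0,0]
After op 12 (RCL M2): stack=[1,0] mem=[0,0,0,0]
After op 13 (+): stack=[1] mem=[0,0,0,0]
After op 14 (STO M1): stack=[empty] mem=[0,1,0,0]
After op 15 (push 17): stack=[17] mem=[0,1,0,0]
After op 16 (push 13): stack=[17,13] mem=[0,1,0,0]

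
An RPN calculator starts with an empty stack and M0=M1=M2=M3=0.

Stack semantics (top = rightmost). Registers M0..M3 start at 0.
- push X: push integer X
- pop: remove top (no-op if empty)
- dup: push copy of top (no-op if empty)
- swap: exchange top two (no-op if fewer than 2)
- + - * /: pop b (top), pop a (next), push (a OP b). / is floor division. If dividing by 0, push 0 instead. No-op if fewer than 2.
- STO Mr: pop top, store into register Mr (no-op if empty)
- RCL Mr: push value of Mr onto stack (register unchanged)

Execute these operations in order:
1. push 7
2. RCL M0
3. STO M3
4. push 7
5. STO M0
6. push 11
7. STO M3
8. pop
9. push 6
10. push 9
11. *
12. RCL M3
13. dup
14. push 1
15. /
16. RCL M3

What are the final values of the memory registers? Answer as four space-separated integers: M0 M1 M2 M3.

After op 1 (push 7): stack=[7] mem=[0,0,0,0]
After op 2 (RCL M0): stack=[7,0] mem=[0,0,0,0]
After op 3 (STO M3): stack=[7] mem=[0,0,0,0]
After op 4 (push 7): stack=[7,7] mem=[0,0,0,0]
After op 5 (STO M0): stack=[7] mem=[7,0,0,0]
After op 6 (push 11): stack=[7,11] mem=[7,0,0,0]
After op 7 (STO M3): stack=[7] mem=[7,0,0,11]
After op 8 (pop): stack=[empty] mem=[7,0,0,11]
After op 9 (push 6): stack=[6] mem=[7,0,0,11]
After op 10 (push 9): stack=[6,9] mem=[7,0,0,11]
After op 11 (*): stack=[54] mem=[7,0,0,11]
After op 12 (RCL M3): stack=[54,11] mem=[7,0,0,11]
After op 13 (dup): stack=[54,11,11] mem=[7,0,0,11]
After op 14 (push 1): stack=[54,11,11,1] mem=[7,0,0,11]
After op 15 (/): stack=[54,11,11] mem=[7,0,0,11]
After op 16 (RCL M3): stack=[54,11,11,11] mem=[7,0,0,11]

Answer: 7 0 0 11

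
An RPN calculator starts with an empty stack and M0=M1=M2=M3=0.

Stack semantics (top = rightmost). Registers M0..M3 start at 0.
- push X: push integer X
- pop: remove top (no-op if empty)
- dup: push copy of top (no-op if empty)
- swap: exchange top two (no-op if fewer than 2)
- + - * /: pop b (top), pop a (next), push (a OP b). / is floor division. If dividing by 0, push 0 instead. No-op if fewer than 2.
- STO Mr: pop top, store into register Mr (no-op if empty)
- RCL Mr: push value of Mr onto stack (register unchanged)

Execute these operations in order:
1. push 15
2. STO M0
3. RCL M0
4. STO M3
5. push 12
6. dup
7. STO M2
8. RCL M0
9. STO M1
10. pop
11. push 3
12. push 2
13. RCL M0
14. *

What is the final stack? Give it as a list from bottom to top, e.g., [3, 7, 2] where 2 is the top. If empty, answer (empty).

After op 1 (push 15): stack=[15] mem=[0,0,0,0]
After op 2 (STO M0): stack=[empty] mem=[15,0,0,0]
After op 3 (RCL M0): stack=[15] mem=[15,0,0,0]
After op 4 (STO M3): stack=[empty] mem=[15,0,0,15]
After op 5 (push 12): stack=[12] mem=[15,0,0,15]
After op 6 (dup): stack=[12,12] mem=[15,0,0,15]
After op 7 (STO M2): stack=[12] mem=[15,0,12,15]
After op 8 (RCL M0): stack=[12,15] mem=[15,0,12,15]
After op 9 (STO M1): stack=[12] mem=[15,15,12,15]
After op 10 (pop): stack=[empty] mem=[15,15,12,15]
After op 11 (push 3): stack=[3] mem=[15,15,12,15]
After op 12 (push 2): stack=[3,2] mem=[15,15,12,15]
After op 13 (RCL M0): stack=[3,2,15] mem=[15,15,12,15]
After op 14 (*): stack=[3,30] mem=[15,15,12,15]

Answer: [3, 30]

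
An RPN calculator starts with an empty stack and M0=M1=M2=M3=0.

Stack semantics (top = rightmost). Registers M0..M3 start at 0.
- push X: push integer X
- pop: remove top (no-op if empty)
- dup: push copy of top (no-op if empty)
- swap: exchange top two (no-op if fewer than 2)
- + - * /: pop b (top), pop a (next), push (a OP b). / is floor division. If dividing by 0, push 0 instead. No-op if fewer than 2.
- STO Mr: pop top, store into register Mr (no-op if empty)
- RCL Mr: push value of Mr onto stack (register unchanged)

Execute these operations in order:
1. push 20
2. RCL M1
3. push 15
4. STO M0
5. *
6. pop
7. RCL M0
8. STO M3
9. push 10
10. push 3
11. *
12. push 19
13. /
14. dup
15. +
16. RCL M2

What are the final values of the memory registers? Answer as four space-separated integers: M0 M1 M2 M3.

After op 1 (push 20): stack=[20] mem=[0,0,0,0]
After op 2 (RCL M1): stack=[20,0] mem=[0,0,0,0]
After op 3 (push 15): stack=[20,0,15] mem=[0,0,0,0]
After op 4 (STO M0): stack=[20,0] mem=[15,0,0,0]
After op 5 (*): stack=[0] mem=[15,0,0,0]
After op 6 (pop): stack=[empty] mem=[15,0,0,0]
After op 7 (RCL M0): stack=[15] mem=[15,0,0,0]
After op 8 (STO M3): stack=[empty] mem=[15,0,0,15]
After op 9 (push 10): stack=[10] mem=[15,0,0,15]
After op 10 (push 3): stack=[10,3] mem=[15,0,0,15]
After op 11 (*): stack=[30] mem=[15,0,0,15]
After op 12 (push 19): stack=[30,19] mem=[15,0,0,15]
After op 13 (/): stack=[1] mem=[15,0,0,15]
After op 14 (dup): stack=[1,1] mem=[15,0,0,15]
After op 15 (+): stack=[2] mem=[15,0,0,15]
After op 16 (RCL M2): stack=[2,0] mem=[15,0,0,15]

Answer: 15 0 0 15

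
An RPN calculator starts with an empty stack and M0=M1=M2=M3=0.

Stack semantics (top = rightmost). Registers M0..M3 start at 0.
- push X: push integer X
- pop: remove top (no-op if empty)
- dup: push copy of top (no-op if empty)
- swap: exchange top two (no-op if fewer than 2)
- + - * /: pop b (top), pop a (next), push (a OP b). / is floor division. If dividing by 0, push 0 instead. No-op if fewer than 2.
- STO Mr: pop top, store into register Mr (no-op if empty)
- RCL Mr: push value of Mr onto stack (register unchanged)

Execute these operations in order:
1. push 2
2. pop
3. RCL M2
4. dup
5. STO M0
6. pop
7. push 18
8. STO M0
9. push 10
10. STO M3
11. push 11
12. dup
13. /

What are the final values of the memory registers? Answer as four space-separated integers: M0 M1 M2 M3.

After op 1 (push 2): stack=[2] mem=[0,0,0,0]
After op 2 (pop): stack=[empty] mem=[0,0,0,0]
After op 3 (RCL M2): stack=[0] mem=[0,0,0,0]
After op 4 (dup): stack=[0,0] mem=[0,0,0,0]
After op 5 (STO M0): stack=[0] mem=[0,0,0,0]
After op 6 (pop): stack=[empty] mem=[0,0,0,0]
After op 7 (push 18): stack=[18] mem=[0,0,0,0]
After op 8 (STO M0): stack=[empty] mem=[18,0,0,0]
After op 9 (push 10): stack=[10] mem=[18,0,0,0]
After op 10 (STO M3): stack=[empty] mem=[18,0,0,10]
After op 11 (push 11): stack=[11] mem=[18,0,0,10]
After op 12 (dup): stack=[11,11] mem=[18,0,0,10]
After op 13 (/): stack=[1] mem=[18,0,0,10]

Answer: 18 0 0 10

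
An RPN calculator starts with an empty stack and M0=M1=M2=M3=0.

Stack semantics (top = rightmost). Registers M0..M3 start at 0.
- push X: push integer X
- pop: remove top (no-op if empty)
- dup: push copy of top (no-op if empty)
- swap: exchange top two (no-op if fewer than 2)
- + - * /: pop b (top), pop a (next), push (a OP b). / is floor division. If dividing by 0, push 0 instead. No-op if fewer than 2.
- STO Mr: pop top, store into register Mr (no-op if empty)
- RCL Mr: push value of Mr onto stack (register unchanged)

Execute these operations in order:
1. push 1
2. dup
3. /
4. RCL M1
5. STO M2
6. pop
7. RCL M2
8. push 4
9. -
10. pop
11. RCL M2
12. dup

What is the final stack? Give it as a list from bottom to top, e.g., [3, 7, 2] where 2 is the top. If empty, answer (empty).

Answer: [0, 0]

Derivation:
After op 1 (push 1): stack=[1] mem=[0,0,0,0]
After op 2 (dup): stack=[1,1] mem=[0,0,0,0]
After op 3 (/): stack=[1] mem=[0,0,0,0]
After op 4 (RCL M1): stack=[1,0] mem=[0,0,0,0]
After op 5 (STO M2): stack=[1] mem=[0,0,0,0]
After op 6 (pop): stack=[empty] mem=[0,0,0,0]
After op 7 (RCL M2): stack=[0] mem=[0,0,0,0]
After op 8 (push 4): stack=[0,4] mem=[0,0,0,0]
After op 9 (-): stack=[-4] mem=[0,0,0,0]
After op 10 (pop): stack=[empty] mem=[0,0,0,0]
After op 11 (RCL M2): stack=[0] mem=[0,0,0,0]
After op 12 (dup): stack=[0,0] mem=[0,0,0,0]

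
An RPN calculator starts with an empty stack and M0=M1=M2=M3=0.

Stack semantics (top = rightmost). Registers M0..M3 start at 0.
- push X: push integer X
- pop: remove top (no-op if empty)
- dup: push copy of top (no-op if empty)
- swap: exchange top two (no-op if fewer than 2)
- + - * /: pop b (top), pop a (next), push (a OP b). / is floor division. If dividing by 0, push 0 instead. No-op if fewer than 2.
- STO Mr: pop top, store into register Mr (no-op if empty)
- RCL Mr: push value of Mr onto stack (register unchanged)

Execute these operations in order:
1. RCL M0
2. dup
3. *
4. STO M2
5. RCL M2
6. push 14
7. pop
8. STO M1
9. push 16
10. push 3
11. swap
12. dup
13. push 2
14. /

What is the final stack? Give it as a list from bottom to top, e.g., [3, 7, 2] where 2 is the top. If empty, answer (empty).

Answer: [3, 16, 8]

Derivation:
After op 1 (RCL M0): stack=[0] mem=[0,0,0,0]
After op 2 (dup): stack=[0,0] mem=[0,0,0,0]
After op 3 (*): stack=[0] mem=[0,0,0,0]
After op 4 (STO M2): stack=[empty] mem=[0,0,0,0]
After op 5 (RCL M2): stack=[0] mem=[0,0,0,0]
After op 6 (push 14): stack=[0,14] mem=[0,0,0,0]
After op 7 (pop): stack=[0] mem=[0,0,0,0]
After op 8 (STO M1): stack=[empty] mem=[0,0,0,0]
After op 9 (push 16): stack=[16] mem=[0,0,0,0]
After op 10 (push 3): stack=[16,3] mem=[0,0,0,0]
After op 11 (swap): stack=[3,16] mem=[0,0,0,0]
After op 12 (dup): stack=[3,16,16] mem=[0,0,0,0]
After op 13 (push 2): stack=[3,16,16,2] mem=[0,0,0,0]
After op 14 (/): stack=[3,16,8] mem=[0,0,0,0]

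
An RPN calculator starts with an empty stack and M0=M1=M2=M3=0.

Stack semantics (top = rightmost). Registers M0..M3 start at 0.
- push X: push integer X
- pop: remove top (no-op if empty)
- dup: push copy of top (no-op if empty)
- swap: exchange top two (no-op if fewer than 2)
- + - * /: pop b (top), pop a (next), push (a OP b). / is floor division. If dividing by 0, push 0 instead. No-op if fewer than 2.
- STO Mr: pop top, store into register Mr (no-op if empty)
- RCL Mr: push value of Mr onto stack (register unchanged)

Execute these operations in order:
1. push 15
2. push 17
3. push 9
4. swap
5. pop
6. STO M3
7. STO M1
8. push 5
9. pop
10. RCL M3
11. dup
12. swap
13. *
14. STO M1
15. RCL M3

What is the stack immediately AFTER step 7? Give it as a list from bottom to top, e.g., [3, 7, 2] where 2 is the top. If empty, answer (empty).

After op 1 (push 15): stack=[15] mem=[0,0,0,0]
After op 2 (push 17): stack=[15,17] mem=[0,0,0,0]
After op 3 (push 9): stack=[15,17,9] mem=[0,0,0,0]
After op 4 (swap): stack=[15,9,17] mem=[0,0,0,0]
After op 5 (pop): stack=[15,9] mem=[0,0,0,0]
After op 6 (STO M3): stack=[15] mem=[0,0,0,9]
After op 7 (STO M1): stack=[empty] mem=[0,15,0,9]

(empty)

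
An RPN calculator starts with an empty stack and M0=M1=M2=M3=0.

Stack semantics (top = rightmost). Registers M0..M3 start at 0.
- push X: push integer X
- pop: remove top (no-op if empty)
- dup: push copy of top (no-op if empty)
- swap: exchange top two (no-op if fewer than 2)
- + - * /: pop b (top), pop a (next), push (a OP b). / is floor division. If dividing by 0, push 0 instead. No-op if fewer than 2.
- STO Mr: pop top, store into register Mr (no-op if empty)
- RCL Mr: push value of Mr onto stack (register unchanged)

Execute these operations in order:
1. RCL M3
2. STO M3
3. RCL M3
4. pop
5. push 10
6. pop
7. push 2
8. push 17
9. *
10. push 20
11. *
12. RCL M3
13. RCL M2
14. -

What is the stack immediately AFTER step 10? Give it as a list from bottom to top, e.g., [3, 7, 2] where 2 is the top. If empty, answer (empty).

After op 1 (RCL M3): stack=[0] mem=[0,0,0,0]
After op 2 (STO M3): stack=[empty] mem=[0,0,0,0]
After op 3 (RCL M3): stack=[0] mem=[0,0,0,0]
After op 4 (pop): stack=[empty] mem=[0,0,0,0]
After op 5 (push 10): stack=[10] mem=[0,0,0,0]
After op 6 (pop): stack=[empty] mem=[0,0,0,0]
After op 7 (push 2): stack=[2] mem=[0,0,0,0]
After op 8 (push 17): stack=[2,17] mem=[0,0,0,0]
After op 9 (*): stack=[34] mem=[0,0,0,0]
After op 10 (push 20): stack=[34,20] mem=[0,0,0,0]

[34, 20]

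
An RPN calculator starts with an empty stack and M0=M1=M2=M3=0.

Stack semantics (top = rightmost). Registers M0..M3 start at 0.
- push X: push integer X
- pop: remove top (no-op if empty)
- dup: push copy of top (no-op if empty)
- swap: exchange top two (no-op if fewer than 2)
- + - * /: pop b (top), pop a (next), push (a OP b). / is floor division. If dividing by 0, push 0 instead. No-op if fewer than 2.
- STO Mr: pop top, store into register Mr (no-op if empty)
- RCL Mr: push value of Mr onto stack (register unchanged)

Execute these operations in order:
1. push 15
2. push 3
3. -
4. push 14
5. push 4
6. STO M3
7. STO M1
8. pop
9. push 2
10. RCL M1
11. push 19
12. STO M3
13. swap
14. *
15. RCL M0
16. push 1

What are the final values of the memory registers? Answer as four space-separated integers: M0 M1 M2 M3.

After op 1 (push 15): stack=[15] mem=[0,0,0,0]
After op 2 (push 3): stack=[15,3] mem=[0,0,0,0]
After op 3 (-): stack=[12] mem=[0,0,0,0]
After op 4 (push 14): stack=[12,14] mem=[0,0,0,0]
After op 5 (push 4): stack=[12,14,4] mem=[0,0,0,0]
After op 6 (STO M3): stack=[12,14] mem=[0,0,0,4]
After op 7 (STO M1): stack=[12] mem=[0,14,0,4]
After op 8 (pop): stack=[empty] mem=[0,14,0,4]
After op 9 (push 2): stack=[2] mem=[0,14,0,4]
After op 10 (RCL M1): stack=[2,14] mem=[0,14,0,4]
After op 11 (push 19): stack=[2,14,19] mem=[0,14,0,4]
After op 12 (STO M3): stack=[2,14] mem=[0,14,0,19]
After op 13 (swap): stack=[14,2] mem=[0,14,0,19]
After op 14 (*): stack=[28] mem=[0,14,0,19]
After op 15 (RCL M0): stack=[28,0] mem=[0,14,0,19]
After op 16 (push 1): stack=[28,0,1] mem=[0,14,0,19]

Answer: 0 14 0 19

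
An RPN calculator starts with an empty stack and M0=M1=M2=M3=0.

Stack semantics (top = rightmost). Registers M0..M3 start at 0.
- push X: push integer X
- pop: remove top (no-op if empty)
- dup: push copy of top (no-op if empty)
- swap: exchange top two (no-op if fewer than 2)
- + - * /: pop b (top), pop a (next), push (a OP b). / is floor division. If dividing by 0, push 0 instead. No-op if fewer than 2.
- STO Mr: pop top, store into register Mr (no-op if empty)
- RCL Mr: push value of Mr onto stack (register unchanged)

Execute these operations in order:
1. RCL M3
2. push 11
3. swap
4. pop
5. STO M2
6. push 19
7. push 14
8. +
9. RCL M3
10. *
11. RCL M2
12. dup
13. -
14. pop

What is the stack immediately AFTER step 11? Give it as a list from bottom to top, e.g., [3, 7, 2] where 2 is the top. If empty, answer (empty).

After op 1 (RCL M3): stack=[0] mem=[0,0,0,0]
After op 2 (push 11): stack=[0,11] mem=[0,0,0,0]
After op 3 (swap): stack=[11,0] mem=[0,0,0,0]
After op 4 (pop): stack=[11] mem=[0,0,0,0]
After op 5 (STO M2): stack=[empty] mem=[0,0,11,0]
After op 6 (push 19): stack=[19] mem=[0,0,11,0]
After op 7 (push 14): stack=[19,14] mem=[0,0,11,0]
After op 8 (+): stack=[33] mem=[0,0,11,0]
After op 9 (RCL M3): stack=[33,0] mem=[0,0,11,0]
After op 10 (*): stack=[0] mem=[0,0,11,0]
After op 11 (RCL M2): stack=[0,11] mem=[0,0,11,0]

[0, 11]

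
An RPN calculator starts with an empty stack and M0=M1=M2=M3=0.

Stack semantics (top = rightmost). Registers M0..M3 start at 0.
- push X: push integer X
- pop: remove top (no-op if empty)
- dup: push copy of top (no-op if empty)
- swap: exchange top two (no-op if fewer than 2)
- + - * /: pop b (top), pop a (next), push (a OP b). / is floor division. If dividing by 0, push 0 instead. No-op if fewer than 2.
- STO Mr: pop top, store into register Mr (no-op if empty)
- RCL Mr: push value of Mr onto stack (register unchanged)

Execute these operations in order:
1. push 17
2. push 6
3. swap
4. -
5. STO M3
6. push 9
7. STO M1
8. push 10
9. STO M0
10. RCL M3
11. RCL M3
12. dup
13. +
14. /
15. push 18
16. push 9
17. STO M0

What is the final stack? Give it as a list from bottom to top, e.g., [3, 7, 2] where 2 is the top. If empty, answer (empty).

After op 1 (push 17): stack=[17] mem=[0,0,0,0]
After op 2 (push 6): stack=[17,6] mem=[0,0,0,0]
After op 3 (swap): stack=[6,17] mem=[0,0,0,0]
After op 4 (-): stack=[-11] mem=[0,0,0,0]
After op 5 (STO M3): stack=[empty] mem=[0,0,0,-11]
After op 6 (push 9): stack=[9] mem=[0,0,0,-11]
After op 7 (STO M1): stack=[empty] mem=[0,9,0,-11]
After op 8 (push 10): stack=[10] mem=[0,9,0,-11]
After op 9 (STO M0): stack=[empty] mem=[10,9,0,-11]
After op 10 (RCL M3): stack=[-11] mem=[10,9,0,-11]
After op 11 (RCL M3): stack=[-11,-11] mem=[10,9,0,-11]
After op 12 (dup): stack=[-11,-11,-11] mem=[10,9,0,-11]
After op 13 (+): stack=[-11,-22] mem=[10,9,0,-11]
After op 14 (/): stack=[0] mem=[10,9,0,-11]
After op 15 (push 18): stack=[0,18] mem=[10,9,0,-11]
After op 16 (push 9): stack=[0,18,9] mem=[10,9,0,-11]
After op 17 (STO M0): stack=[0,18] mem=[9,9,0,-11]

Answer: [0, 18]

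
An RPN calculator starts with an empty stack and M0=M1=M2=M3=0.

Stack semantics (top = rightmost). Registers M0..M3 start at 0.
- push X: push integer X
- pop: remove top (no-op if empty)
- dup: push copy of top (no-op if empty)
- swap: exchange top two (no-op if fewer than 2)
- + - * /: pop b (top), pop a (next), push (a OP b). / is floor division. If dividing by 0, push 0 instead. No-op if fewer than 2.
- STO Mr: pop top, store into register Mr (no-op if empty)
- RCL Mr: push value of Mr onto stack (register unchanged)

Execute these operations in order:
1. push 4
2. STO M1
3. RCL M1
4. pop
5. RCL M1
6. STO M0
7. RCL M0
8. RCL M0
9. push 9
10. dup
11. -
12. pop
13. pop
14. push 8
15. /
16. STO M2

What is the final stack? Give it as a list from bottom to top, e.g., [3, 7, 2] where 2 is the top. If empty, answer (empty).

After op 1 (push 4): stack=[4] mem=[0,0,0,0]
After op 2 (STO M1): stack=[empty] mem=[0,4,0,0]
After op 3 (RCL M1): stack=[4] mem=[0,4,0,0]
After op 4 (pop): stack=[empty] mem=[0,4,0,0]
After op 5 (RCL M1): stack=[4] mem=[0,4,0,0]
After op 6 (STO M0): stack=[empty] mem=[4,4,0,0]
After op 7 (RCL M0): stack=[4] mem=[4,4,0,0]
After op 8 (RCL M0): stack=[4,4] mem=[4,4,0,0]
After op 9 (push 9): stack=[4,4,9] mem=[4,4,0,0]
After op 10 (dup): stack=[4,4,9,9] mem=[4,4,0,0]
After op 11 (-): stack=[4,4,0] mem=[4,4,0,0]
After op 12 (pop): stack=[4,4] mem=[4,4,0,0]
After op 13 (pop): stack=[4] mem=[4,4,0,0]
After op 14 (push 8): stack=[4,8] mem=[4,4,0,0]
After op 15 (/): stack=[0] mem=[4,4,0,0]
After op 16 (STO M2): stack=[empty] mem=[4,4,0,0]

Answer: (empty)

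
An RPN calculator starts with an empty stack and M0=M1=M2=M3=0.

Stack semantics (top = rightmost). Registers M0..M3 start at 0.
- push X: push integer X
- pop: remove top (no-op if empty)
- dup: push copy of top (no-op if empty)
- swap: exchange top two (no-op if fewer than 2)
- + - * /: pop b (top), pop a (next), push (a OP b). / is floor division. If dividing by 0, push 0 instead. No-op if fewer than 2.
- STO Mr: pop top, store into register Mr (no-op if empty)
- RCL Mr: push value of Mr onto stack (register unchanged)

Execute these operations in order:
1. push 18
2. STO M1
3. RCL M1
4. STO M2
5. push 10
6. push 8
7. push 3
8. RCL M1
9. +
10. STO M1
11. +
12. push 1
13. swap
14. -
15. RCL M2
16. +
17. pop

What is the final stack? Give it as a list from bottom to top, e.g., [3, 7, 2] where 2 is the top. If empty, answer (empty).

After op 1 (push 18): stack=[18] mem=[0,0,0,0]
After op 2 (STO M1): stack=[empty] mem=[0,18,0,0]
After op 3 (RCL M1): stack=[18] mem=[0,18,0,0]
After op 4 (STO M2): stack=[empty] mem=[0,18,18,0]
After op 5 (push 10): stack=[10] mem=[0,18,18,0]
After op 6 (push 8): stack=[10,8] mem=[0,18,18,0]
After op 7 (push 3): stack=[10,8,3] mem=[0,18,18,0]
After op 8 (RCL M1): stack=[10,8,3,18] mem=[0,18,18,0]
After op 9 (+): stack=[10,8,21] mem=[0,18,18,0]
After op 10 (STO M1): stack=[10,8] mem=[0,21,18,0]
After op 11 (+): stack=[18] mem=[0,21,18,0]
After op 12 (push 1): stack=[18,1] mem=[0,21,18,0]
After op 13 (swap): stack=[1,18] mem=[0,21,18,0]
After op 14 (-): stack=[-17] mem=[0,21,18,0]
After op 15 (RCL M2): stack=[-17,18] mem=[0,21,18,0]
After op 16 (+): stack=[1] mem=[0,21,18,0]
After op 17 (pop): stack=[empty] mem=[0,21,18,0]

Answer: (empty)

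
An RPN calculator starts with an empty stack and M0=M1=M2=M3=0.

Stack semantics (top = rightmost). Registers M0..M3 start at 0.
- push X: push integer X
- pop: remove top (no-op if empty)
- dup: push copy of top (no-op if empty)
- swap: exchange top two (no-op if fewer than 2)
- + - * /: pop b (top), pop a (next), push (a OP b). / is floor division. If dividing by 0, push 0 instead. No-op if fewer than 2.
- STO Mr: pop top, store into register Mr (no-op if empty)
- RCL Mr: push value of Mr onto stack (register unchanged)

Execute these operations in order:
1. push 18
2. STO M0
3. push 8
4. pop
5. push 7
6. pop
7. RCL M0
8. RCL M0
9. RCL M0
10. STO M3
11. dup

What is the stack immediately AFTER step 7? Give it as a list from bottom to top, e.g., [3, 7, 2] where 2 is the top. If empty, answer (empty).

After op 1 (push 18): stack=[18] mem=[0,0,0,0]
After op 2 (STO M0): stack=[empty] mem=[18,0,0,0]
After op 3 (push 8): stack=[8] mem=[18,0,0,0]
After op 4 (pop): stack=[empty] mem=[18,0,0,0]
After op 5 (push 7): stack=[7] mem=[18,0,0,0]
After op 6 (pop): stack=[empty] mem=[18,0,0,0]
After op 7 (RCL M0): stack=[18] mem=[18,0,0,0]

[18]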